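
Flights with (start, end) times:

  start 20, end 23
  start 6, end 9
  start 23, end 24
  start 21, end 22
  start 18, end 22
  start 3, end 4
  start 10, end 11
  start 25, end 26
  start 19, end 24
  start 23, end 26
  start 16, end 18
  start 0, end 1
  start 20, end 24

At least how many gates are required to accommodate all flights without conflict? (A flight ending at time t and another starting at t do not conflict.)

The answer is the maximum number of intervals overlapping at any instant.
Events (time:±→running): 0:+→1 1:-→0 3:+→1 4:-→0 6:+→1 9:-→0 10:+→1 11:-→0 16:+→1 18:-→0 18:+→1 19:+→2 20:+→3 20:+→4 21:+→5 … peak 5.

5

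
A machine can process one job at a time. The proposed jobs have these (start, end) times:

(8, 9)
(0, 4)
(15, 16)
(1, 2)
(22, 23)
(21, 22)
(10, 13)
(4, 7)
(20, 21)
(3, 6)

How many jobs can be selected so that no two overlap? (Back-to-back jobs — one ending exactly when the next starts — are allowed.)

8

Greedy by earliest finish: after sorting by end time, pick each interval compatible with the last pick.
Sorted by end: (1,2)  (0,4)  (3,6)  (4,7)  (8,9)  (10,13)  (15,16)  (20,21)  (21,22)  (22,23)
take (1,2); take (3,6); take (8,9); take (10,13); take (15,16); take (20,21); take (21,22); take (22,23).
Selected 8 jobs.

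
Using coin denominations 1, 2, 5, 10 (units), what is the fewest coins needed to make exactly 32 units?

4

32 = 3×10 + 1×2
Total coins = 3 + 1 = 4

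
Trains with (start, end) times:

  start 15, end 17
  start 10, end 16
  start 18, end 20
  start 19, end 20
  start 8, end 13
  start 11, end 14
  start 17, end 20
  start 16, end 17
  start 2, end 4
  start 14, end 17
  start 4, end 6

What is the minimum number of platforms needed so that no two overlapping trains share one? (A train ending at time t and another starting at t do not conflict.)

3

The answer is the maximum number of intervals overlapping at any instant.
starts: [2, 4, 8, 10, 11, 14, 15, 16, 17, 18, 19]
ends:   [4, 6, 13, 14, 16, 17, 17, 17, 20, 20, 20]
s2→1 e4→0 s4→1 e6→0 s8→1 s10→2 s11→3  — peak 3.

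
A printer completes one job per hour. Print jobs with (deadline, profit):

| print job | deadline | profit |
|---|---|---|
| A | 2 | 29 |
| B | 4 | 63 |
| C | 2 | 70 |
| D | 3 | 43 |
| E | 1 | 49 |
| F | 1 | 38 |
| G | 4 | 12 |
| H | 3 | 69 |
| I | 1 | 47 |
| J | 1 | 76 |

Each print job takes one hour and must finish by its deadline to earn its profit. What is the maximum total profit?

By profit: J(d1,76), C(d2,70), H(d3,69), B(d4,63), E(d1,49), I(d1,47), D(d3,43), F(d1,38), A(d2,29), G(d4,12)
J→slot 1; C→slot 2; H→slot 3; B→slot 4; E skipped; I skipped; D skipped; F skipped; A skipped; G skipped.
Profit = 76 + 70 + 69 + 63 = 278

278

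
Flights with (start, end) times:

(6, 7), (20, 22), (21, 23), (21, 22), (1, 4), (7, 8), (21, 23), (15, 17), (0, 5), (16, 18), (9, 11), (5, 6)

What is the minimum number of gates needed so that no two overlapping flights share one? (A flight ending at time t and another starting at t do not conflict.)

Events (time:±→running): 0:+→1 1:+→2 4:-→1 5:-→0 5:+→1 6:-→0 6:+→1 7:-→0 7:+→1 8:-→0 9:+→1 11:-→0 15:+→1 16:+→2 17:-→1 18:-→0 20:+→1 21:+→2 21:+→3 21:+→4 … peak 4.

4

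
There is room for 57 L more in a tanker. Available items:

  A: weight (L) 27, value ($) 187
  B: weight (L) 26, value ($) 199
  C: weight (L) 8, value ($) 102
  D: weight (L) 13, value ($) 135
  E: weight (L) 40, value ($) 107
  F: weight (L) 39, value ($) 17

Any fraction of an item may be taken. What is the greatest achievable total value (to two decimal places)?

505.26

Order: C (102/8=12.75) > D (135/13=10.38) > B (199/26=7.65) > A (187/27=6.93) > E (107/40=2.67) > F (17/39=0.44)
Fill: take C (8 @ 102) → take D (13 @ 135) → take B (26 @ 199) → take 10/27 of A → 69.26; 57/57 used.
Total value = 505.26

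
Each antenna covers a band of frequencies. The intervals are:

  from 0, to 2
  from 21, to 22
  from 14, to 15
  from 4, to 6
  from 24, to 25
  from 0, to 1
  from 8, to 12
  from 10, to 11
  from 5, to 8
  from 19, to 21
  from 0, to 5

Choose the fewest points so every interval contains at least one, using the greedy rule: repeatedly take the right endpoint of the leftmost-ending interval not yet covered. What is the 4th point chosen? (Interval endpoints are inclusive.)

Process intervals by earliest right end; each time one isn't hit yet, stab at its right endpoint.
By right end: [0,1]  [0,2]  [0,5]  [4,6]  [5,8]  [10,11]  [8,12]  [14,15]  [19,21]  [21,22]  [24,25]
[0,1] uncovered → point at 1; [4,6] uncovered → point at 6; [10,11] uncovered → point at 11; [14,15] uncovered → point at 15; [19,21] uncovered → point at 21; [24,25] uncovered → point at 25.
Points: 1, 6, 11, 15, 21, 25 (6 total).

15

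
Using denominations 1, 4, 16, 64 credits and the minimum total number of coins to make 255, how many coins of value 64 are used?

255 = 3×64 + 3×16 + 3×4 + 3×1
Count of 64: 3

3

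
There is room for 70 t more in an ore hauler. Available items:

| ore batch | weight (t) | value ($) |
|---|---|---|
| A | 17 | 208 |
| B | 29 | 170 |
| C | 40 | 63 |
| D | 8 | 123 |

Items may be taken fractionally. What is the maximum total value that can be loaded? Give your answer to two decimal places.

Sort by value per unit weight and fill in that order.
Order: D (123/8=15.38) > A (208/17=12.24) > B (170/29=5.86) > C (63/40=1.57)
Fill: take D (8 @ 123) → take A (17 @ 208) → take B (29 @ 170) → take 16/40 of C → 25.20; 70/70 used.
Total value = 526.20

526.20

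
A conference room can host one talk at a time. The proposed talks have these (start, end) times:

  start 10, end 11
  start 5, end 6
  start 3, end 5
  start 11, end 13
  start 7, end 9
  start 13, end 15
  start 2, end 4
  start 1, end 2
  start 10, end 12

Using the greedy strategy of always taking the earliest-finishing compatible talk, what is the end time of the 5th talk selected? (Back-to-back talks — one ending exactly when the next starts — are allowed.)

Greedy by earliest finish: after sorting by end time, pick each interval compatible with the last pick.
Sorted by end: (1,2)  (2,4)  (3,5)  (5,6)  (7,9)  (10,11)  (10,12)  (11,13)  (13,15)
take (1,2); take (2,4); take (5,6); take (7,9); take (10,11); skip (10,12); take (11,13); take (13,15).
Selected: (1,2) (2,4) (5,6) (7,9) (10,11) (11,13) (13,15)

11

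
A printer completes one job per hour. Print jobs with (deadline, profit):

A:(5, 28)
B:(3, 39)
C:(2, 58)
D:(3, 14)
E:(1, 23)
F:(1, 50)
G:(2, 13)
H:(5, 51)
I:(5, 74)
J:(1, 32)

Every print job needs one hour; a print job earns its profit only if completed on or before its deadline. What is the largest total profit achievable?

272

Profit order: I=74 C=58 H=51 F=50 B=39 J=32 A=28 E=23 D=14 G=13
Assign: I→slot 5, C→slot 2, H→slot 4, F→slot 1, B→slot 3, J skipped, A skipped, E skipped, D skipped, G skipped.
Slots: [1:F] [2:C] [3:B] [4:H] [5:I]
Profit = 50 + 58 + 39 + 51 + 74 = 272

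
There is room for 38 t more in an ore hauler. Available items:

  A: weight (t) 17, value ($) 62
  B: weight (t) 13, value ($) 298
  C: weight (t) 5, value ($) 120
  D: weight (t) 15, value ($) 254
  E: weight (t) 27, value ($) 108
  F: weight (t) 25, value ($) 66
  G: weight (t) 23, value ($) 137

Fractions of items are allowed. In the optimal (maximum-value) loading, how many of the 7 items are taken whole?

3

Order: C (120/5=24.00) > B (298/13=22.92) > D (254/15=16.93) > G (137/23=5.96) > E (108/27=4.00) > A (62/17=3.65) > F (66/25=2.64)
Fill: take C (5 @ 120) → take B (13 @ 298) → take D (15 @ 254) → take 5/23 of G → 29.78; 38/38 used.
3 item(s) taken whole; one partial (take 5/23 of G).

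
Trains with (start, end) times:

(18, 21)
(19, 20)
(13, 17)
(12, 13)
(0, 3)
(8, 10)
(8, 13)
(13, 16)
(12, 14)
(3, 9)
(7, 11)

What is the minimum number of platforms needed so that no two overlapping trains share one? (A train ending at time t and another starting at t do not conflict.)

The answer is the maximum number of intervals overlapping at any instant.
starts: [0, 3, 7, 8, 8, 12, 12, 13, 13, 18, 19]
ends:   [3, 9, 10, 11, 13, 13, 14, 16, 17, 20, 21]
s0→1 e3→0 s3→1 s7→2 s8→3 s8→4  — peak 4.

4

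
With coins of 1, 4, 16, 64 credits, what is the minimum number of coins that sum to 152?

5

152 − 2×64→24 − 1×16→8 − 2×4→0
Total coins = 2 + 1 + 2 = 5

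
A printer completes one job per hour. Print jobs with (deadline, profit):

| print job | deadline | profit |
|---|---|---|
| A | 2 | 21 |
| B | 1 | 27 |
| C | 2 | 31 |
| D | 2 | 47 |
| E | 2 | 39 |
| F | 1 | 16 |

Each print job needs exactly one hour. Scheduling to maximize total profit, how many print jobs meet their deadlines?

Profit order: D=47 E=39 C=31 B=27 A=21 F=16
Assign: D→slot 2, E→slot 1, C skipped, B skipped, A skipped, F skipped.
Slots: [1:E] [2:D]
2 of 6 scheduled.

2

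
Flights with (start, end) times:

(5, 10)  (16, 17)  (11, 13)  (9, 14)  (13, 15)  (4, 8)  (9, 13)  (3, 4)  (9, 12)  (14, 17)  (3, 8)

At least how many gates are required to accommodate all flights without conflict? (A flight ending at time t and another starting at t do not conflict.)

Count concurrent intervals with a sweep; the peak is the room count.
starts: [3, 3, 4, 5, 9, 9, 9, 11, 13, 14, 16]
ends:   [4, 8, 8, 10, 12, 13, 13, 14, 15, 17, 17]
s3→1 s3→2 e4→1 s4→2 s5→3 e8→2 e8→1 s9→2 s9→3 s9→4  — peak 4.

4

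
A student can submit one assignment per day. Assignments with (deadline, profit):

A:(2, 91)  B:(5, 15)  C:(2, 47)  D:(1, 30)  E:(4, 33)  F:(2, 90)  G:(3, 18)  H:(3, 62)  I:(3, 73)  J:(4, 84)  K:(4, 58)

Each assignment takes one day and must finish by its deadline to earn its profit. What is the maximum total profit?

Profit order: A=91 F=90 J=84 I=73 H=62 K=58 C=47 E=33 D=30 G=18 B=15
Assign: A→slot 2, F→slot 1, J→slot 4, I→slot 3, H skipped, K skipped, C skipped, E skipped, D skipped, G skipped, B→slot 5.
Slots: [1:F] [2:A] [3:I] [4:J] [5:B]
Profit = 90 + 91 + 73 + 84 + 15 = 353

353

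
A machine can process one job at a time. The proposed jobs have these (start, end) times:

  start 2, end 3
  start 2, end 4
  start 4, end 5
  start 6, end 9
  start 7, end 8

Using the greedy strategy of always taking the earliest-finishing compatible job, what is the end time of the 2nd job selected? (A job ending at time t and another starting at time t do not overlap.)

Order by finish time; keep every interval that doesn't clash with the previous kept one.
By end time: (2,3), (2,4), (4,5), (7,8), (6,9).
Pick (2,3); next start ≥ 3 → (4,5); next start ≥ 5 → (7,8).
Selected: (2,3) (4,5) (7,8)

5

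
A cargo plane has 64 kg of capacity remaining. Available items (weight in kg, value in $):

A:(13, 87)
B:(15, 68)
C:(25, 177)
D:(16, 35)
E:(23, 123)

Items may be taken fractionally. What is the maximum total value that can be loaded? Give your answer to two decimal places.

400.60

Order: C (177/25=7.08) > A (87/13=6.69) > E (123/23=5.35) > B (68/15=4.53) > D (35/16=2.19)
Fill: take C (25 @ 177) → take A (13 @ 87) → take E (23 @ 123) → take 3/15 of B → 13.60; 64/64 used.
Total value = 400.60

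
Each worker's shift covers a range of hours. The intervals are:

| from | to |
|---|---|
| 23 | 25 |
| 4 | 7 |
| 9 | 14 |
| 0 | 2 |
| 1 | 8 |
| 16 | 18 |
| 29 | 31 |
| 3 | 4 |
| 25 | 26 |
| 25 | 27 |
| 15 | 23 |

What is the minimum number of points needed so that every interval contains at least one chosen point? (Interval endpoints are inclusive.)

Sorted: [0,2] [3,4] [4,7] [1,8] [9,14] [16,18] [15,23] [23,25] [25,26] [25,27] [29,31]
{[0,2]} hit by 2; {[3,4],[4,7],[1,8]} hit by 4; {[9,14]} hit by 14; {[16,18],[15,23]} hit by 18; {[23,25],[25,26],[25,27]} hit by 25; {[29,31]} hit by 31.
Points: 2, 4, 14, 18, 25, 31 (6 total).

6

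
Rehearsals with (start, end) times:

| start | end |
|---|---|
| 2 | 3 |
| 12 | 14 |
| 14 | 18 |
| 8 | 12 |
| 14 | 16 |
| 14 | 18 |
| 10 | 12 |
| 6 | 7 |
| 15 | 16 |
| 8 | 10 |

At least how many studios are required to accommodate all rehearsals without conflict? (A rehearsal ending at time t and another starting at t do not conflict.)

starts: [2, 6, 8, 8, 10, 12, 14, 14, 14, 15]
ends:   [3, 7, 10, 12, 12, 14, 16, 16, 18, 18]
s2→1 e3→0 s6→1 e7→0 s8→1 s8→2 e10→1 s10→2 e12→1 e12→0 s12→1 e14→0 s14→1 s14→2 s14→3 s15→4  — peak 4.

4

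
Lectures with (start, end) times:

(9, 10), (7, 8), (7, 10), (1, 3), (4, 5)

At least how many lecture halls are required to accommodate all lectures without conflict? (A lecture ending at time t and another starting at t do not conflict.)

The answer is the maximum number of intervals overlapping at any instant.
starts: [1, 4, 7, 7, 9]
ends:   [3, 5, 8, 10, 10]
s1→1 e3→0 s4→1 e5→0 s7→1 s7→2  — peak 2.

2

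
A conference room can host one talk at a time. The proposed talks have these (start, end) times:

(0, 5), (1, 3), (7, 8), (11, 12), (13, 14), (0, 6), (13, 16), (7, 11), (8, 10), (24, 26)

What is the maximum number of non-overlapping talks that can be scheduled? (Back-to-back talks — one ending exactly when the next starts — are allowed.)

Sorted by end: (1,3)  (0,5)  (0,6)  (7,8)  (8,10)  (7,11)  (11,12)  (13,14)  (13,16)  (24,26)
take (1,3); skip (0,6); take (7,8); take (8,10); take (11,12); take (13,14); take (24,26).
Selected 6 talks.

6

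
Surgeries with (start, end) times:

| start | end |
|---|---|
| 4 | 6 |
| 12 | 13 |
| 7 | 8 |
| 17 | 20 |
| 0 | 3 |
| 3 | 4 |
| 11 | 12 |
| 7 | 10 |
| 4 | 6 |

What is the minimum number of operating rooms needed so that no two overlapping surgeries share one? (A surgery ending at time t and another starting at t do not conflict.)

2

starts: [0, 3, 4, 4, 7, 7, 11, 12, 17]
ends:   [3, 4, 6, 6, 8, 10, 12, 13, 20]
s0→1 e3→0 s3→1 e4→0 s4→1 s4→2  — peak 2.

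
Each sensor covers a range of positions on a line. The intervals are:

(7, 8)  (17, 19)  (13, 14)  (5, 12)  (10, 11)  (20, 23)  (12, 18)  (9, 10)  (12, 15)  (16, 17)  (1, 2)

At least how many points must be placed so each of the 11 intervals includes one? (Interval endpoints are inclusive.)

6

By right end: [1,2]  [7,8]  [9,10]  [10,11]  [5,12]  [13,14]  [12,15]  [16,17]  [12,18]  [17,19]  [20,23]
[1,2] uncovered → point at 2; [7,8] uncovered → point at 8; [9,10] uncovered → point at 10; [13,14] uncovered → point at 14; [16,17] uncovered → point at 17; [20,23] uncovered → point at 23.
Points: 2, 8, 10, 14, 17, 23 (6 total).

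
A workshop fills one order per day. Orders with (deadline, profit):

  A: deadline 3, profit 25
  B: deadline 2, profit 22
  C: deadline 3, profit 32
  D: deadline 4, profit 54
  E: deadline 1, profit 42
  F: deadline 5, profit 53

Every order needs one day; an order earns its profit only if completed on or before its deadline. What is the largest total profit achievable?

By profit: D(d4,54), F(d5,53), E(d1,42), C(d3,32), A(d3,25), B(d2,22)
D→slot 4; F→slot 5; E→slot 1; C→slot 3; A→slot 2; B skipped.
Profit = 42 + 25 + 32 + 54 + 53 = 206

206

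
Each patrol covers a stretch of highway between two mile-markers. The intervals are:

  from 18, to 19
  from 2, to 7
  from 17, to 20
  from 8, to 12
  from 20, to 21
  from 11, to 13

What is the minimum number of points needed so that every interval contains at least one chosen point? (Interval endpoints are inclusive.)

4

Process intervals by earliest right end; each time one isn't hit yet, stab at its right endpoint.
Sorted: [2,7] [8,12] [11,13] [18,19] [17,20] [20,21]
{[2,7]} hit by 7; {[8,12],[11,13]} hit by 12; {[18,19],[17,20]} hit by 19; {[20,21]} hit by 21.
Points: 7, 12, 19, 21 (4 total).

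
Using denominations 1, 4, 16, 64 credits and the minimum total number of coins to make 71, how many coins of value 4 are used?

Greedy: take as many of the largest coin as possible, then repeat with the remainder.
71 = 1×64 + 1×4 + 3×1
Count of 4: 1

1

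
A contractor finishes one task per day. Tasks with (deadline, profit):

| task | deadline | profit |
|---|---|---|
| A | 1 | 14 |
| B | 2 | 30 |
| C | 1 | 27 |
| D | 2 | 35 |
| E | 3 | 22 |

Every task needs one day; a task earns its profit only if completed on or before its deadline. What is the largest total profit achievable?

Profit order: D=35 B=30 C=27 E=22 A=14
Assign: D→slot 2, B→slot 1, C skipped, E→slot 3, A skipped.
Slots: [1:B] [2:D] [3:E]
Profit = 30 + 35 + 22 = 87

87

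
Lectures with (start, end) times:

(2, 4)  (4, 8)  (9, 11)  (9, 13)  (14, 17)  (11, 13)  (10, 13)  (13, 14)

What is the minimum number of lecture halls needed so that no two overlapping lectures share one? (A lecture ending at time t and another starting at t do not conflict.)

3

The answer is the maximum number of intervals overlapping at any instant.
Events (time:±→running): 2:+→1 4:-→0 4:+→1 8:-→0 9:+→1 9:+→2 10:+→3 … peak 3.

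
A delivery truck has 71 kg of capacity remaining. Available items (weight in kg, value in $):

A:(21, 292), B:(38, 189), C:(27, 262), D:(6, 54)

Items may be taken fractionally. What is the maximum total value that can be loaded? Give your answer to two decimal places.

Order: A (292/21=13.90) > C (262/27=9.70) > D (54/6=9.00) > B (189/38=4.97)
Fill: take A (21 @ 292) → take C (27 @ 262) → take D (6 @ 54) → take 17/38 of B → 84.55; 71/71 used.
Total value = 692.55

692.55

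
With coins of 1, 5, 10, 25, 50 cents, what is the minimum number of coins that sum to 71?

Greedy: take as many of the largest coin as possible, then repeat with the remainder.
71 = 1×50 + 2×10 + 1×1
Total coins = 1 + 2 + 1 = 4

4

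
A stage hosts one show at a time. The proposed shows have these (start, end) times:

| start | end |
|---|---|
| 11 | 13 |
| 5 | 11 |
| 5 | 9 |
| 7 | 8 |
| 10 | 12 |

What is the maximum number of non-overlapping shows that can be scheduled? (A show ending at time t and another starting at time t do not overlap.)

Sort by end time and greedily take each interval whose start is ≥ the last chosen end.
Sorted by end: (7,8)  (5,9)  (5,11)  (10,12)  (11,13)
take (7,8); skip (5,11); take (10,12).
Selected 2 shows.

2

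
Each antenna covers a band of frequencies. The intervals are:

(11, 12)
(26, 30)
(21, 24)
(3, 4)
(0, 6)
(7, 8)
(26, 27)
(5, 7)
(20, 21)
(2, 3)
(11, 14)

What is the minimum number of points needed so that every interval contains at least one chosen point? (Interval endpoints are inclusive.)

5

Sort by right endpoint; whenever an interval is uncovered, place a point at its right end.
By right end: [2,3]  [3,4]  [0,6]  [5,7]  [7,8]  [11,12]  [11,14]  [20,21]  [21,24]  [26,27]  [26,30]
[2,3] uncovered → point at 3; [5,7] uncovered → point at 7; [11,12] uncovered → point at 12; [20,21] uncovered → point at 21; [26,27] uncovered → point at 27.
Points: 3, 7, 12, 21, 27 (5 total).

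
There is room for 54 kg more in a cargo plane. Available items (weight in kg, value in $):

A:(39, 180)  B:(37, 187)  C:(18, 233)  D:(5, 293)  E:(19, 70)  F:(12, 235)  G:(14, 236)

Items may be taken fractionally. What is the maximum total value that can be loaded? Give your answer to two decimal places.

1022.27

Greedy by value/weight ratio, highest first.
Order: D (293/5=58.60) > F (235/12=19.58) > G (236/14=16.86) > C (233/18=12.94) > B (187/37=5.05) > A (180/39=4.62) > E (70/19=3.68)
Fill: take D (5 @ 293) → take F (12 @ 235) → take G (14 @ 236) → take C (18 @ 233) → take 5/37 of B → 25.27; 54/54 used.
Total value = 1022.27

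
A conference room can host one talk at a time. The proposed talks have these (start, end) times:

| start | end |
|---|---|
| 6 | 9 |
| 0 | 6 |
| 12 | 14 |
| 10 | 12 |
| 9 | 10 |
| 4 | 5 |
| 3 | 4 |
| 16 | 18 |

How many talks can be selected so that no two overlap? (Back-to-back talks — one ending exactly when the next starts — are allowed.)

Greedy by earliest finish: after sorting by end time, pick each interval compatible with the last pick.
Sorted by end: (3,4)  (4,5)  (0,6)  (6,9)  (9,10)  (10,12)  (12,14)  (16,18)
take (3,4); take (4,5); take (6,9); take (9,10); take (10,12); take (12,14); take (16,18).
Selected 7 talks.

7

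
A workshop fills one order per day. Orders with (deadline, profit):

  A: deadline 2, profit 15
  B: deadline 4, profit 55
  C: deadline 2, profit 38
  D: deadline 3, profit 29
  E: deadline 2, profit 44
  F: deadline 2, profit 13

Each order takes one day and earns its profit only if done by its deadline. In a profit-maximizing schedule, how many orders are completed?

4

Profit order: B=55 E=44 C=38 D=29 A=15 F=13
Assign: B→slot 4, E→slot 2, C→slot 1, D→slot 3, A skipped, F skipped.
Slots: [1:C] [2:E] [3:D] [4:B]
4 of 6 scheduled.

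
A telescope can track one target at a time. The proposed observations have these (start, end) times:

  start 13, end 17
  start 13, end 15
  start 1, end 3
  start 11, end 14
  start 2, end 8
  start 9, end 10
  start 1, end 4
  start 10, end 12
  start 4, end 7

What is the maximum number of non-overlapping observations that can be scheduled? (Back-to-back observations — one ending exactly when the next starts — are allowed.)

5

Greedy by earliest finish: after sorting by end time, pick each interval compatible with the last pick.
By end time: (1,3), (1,4), (4,7), (2,8), (9,10), (10,12), (11,14), (13,15), (13,17).
Pick (1,3); next start ≥ 3 → (4,7); next start ≥ 7 → (9,10); next start ≥ 10 → (10,12); next start ≥ 12 → (13,15).
Selected 5 observations.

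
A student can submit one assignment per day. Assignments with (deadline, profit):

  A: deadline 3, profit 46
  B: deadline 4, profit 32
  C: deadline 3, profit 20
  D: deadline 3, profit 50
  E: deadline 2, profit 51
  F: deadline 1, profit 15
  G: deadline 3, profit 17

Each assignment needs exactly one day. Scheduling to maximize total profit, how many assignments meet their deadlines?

4

Sort by profit descending; place each in the latest free slot ≤ its deadline.
By profit: E(d2,51), D(d3,50), A(d3,46), B(d4,32), C(d3,20), G(d3,17), F(d1,15)
E→slot 2; D→slot 3; A→slot 1; B→slot 4; C skipped; G skipped; F skipped.
4 of 7 scheduled.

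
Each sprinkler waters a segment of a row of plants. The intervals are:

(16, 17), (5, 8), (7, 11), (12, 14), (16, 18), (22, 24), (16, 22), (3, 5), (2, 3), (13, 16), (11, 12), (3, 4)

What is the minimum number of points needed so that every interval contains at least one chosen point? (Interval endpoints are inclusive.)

5

By right end: [2,3]  [3,4]  [3,5]  [5,8]  [7,11]  [11,12]  [12,14]  [13,16]  [16,17]  [16,18]  [16,22]  [22,24]
[2,3] uncovered → point at 3; [5,8] uncovered → point at 8; [11,12] uncovered → point at 12; [13,16] uncovered → point at 16; [22,24] uncovered → point at 24.
Points: 3, 8, 12, 16, 24 (5 total).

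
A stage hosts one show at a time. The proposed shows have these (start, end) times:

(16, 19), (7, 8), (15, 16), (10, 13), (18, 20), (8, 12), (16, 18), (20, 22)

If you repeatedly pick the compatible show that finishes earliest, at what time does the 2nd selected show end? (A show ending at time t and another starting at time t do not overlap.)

12

By end time: (7,8), (8,12), (10,13), (15,16), (16,18), (16,19), (18,20), (20,22).
Pick (7,8); next start ≥ 8 → (8,12); next start ≥ 12 → (15,16); next start ≥ 16 → (16,18); next start ≥ 18 → (18,20); next start ≥ 20 → (20,22).
Selected: (7,8) (8,12) (15,16) (16,18) (18,20) (20,22)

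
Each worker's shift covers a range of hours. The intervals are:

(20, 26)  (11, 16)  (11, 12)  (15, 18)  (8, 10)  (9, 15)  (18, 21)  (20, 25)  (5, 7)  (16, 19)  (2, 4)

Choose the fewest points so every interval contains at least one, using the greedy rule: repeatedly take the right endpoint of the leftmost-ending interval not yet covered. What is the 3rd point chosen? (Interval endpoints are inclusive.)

Process intervals by earliest right end; each time one isn't hit yet, stab at its right endpoint.
By right end: [2,4]  [5,7]  [8,10]  [11,12]  [9,15]  [11,16]  [15,18]  [16,19]  [18,21]  [20,25]  [20,26]
[2,4] uncovered → point at 4; [5,7] uncovered → point at 7; [8,10] uncovered → point at 10; [11,12] uncovered → point at 12; [15,18] uncovered → point at 18; [20,25] uncovered → point at 25.
Points: 4, 7, 10, 12, 18, 25 (6 total).

10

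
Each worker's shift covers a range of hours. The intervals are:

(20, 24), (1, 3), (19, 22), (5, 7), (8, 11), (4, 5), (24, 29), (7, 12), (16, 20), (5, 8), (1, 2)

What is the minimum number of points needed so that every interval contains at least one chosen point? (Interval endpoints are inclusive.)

Sorted: [1,2] [1,3] [4,5] [5,7] [5,8] [8,11] [7,12] [16,20] [19,22] [20,24] [24,29]
{[1,2],[1,3]} hit by 2; {[4,5],[5,7],[5,8]} hit by 5; {[8,11],[7,12]} hit by 11; {[16,20],[19,22],[20,24]} hit by 20; {[24,29]} hit by 29.
Points: 2, 5, 11, 20, 29 (5 total).

5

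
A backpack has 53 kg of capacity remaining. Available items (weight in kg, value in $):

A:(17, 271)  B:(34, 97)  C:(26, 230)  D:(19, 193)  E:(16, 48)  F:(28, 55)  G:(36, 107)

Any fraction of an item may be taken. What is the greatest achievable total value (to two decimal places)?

Sort by value per unit weight and fill in that order.
Order: A (271/17=15.94) > D (193/19=10.16) > C (230/26=8.85) > E (48/16=3.00) > G (107/36=2.97) > B (97/34=2.85) > F (55/28=1.96)
Fill: take A (17 @ 271) → take D (19 @ 193) → take 17/26 of C → 150.38; 53/53 used.
Total value = 614.38

614.38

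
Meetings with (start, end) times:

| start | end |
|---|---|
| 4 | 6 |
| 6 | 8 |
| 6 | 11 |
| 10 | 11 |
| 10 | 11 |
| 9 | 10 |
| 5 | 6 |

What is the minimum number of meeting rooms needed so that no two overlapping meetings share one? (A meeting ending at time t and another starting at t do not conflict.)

3

The answer is the maximum number of intervals overlapping at any instant.
starts: [4, 5, 6, 6, 9, 10, 10]
ends:   [6, 6, 8, 10, 11, 11, 11]
s4→1 s5→2 e6→1 e6→0 s6→1 s6→2 e8→1 s9→2 e10→1 s10→2 s10→3  — peak 3.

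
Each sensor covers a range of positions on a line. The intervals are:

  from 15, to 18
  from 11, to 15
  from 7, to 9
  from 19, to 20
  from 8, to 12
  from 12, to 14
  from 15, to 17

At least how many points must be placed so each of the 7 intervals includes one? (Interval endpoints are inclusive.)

Sort by right endpoint; whenever an interval is uncovered, place a point at its right end.
By right end: [7,9]  [8,12]  [12,14]  [11,15]  [15,17]  [15,18]  [19,20]
[7,9] uncovered → point at 9; [12,14] uncovered → point at 14; [15,17] uncovered → point at 17; [19,20] uncovered → point at 20.
Points: 9, 14, 17, 20 (4 total).

4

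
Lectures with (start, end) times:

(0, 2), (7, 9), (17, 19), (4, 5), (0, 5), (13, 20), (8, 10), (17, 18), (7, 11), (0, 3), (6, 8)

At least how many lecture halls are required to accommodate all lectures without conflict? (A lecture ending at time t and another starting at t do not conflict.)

3

starts: [0, 0, 0, 4, 6, 7, 7, 8, 13, 17, 17]
ends:   [2, 3, 5, 5, 8, 9, 10, 11, 18, 19, 20]
s0→1 s0→2 s0→3  — peak 3.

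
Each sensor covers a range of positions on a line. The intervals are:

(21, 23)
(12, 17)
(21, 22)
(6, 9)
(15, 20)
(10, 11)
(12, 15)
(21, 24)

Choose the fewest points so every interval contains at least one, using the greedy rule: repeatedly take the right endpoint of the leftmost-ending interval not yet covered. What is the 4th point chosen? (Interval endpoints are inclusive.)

22

Sort by right endpoint; whenever an interval is uncovered, place a point at its right end.
Sorted: [6,9] [10,11] [12,15] [12,17] [15,20] [21,22] [21,23] [21,24]
{[6,9]} hit by 9; {[10,11]} hit by 11; {[12,15],[12,17],[15,20]} hit by 15; {[21,22],[21,23],[21,24]} hit by 22.
Points: 9, 11, 15, 22 (4 total).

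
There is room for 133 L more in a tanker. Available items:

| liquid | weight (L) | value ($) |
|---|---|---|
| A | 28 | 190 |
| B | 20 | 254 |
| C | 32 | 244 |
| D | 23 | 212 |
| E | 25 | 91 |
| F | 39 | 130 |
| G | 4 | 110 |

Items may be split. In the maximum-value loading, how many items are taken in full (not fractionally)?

Ratios (sorted): G 27.50, B 12.70, D 9.22, C 7.62, A 6.79, E 3.64, F 3.33
take G (4 @ 110); take B (20 @ 254); take D (23 @ 212); take C (32 @ 244); take A (28 @ 190); take E (25 @ 91); take 1/39 of F → 3.33. Capacity used 133/133.
6 item(s) taken whole; one partial (take 1/39 of F).

6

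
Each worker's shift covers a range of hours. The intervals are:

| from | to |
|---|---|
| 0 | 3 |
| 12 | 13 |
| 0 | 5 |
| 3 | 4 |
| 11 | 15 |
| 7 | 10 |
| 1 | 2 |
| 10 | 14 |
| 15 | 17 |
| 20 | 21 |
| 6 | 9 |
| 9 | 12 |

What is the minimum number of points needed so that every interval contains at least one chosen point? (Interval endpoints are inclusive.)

6

Process intervals by earliest right end; each time one isn't hit yet, stab at its right endpoint.
Sorted: [1,2] [0,3] [3,4] [0,5] [6,9] [7,10] [9,12] [12,13] [10,14] [11,15] [15,17] [20,21]
{[1,2],[0,3]} hit by 2; {[3,4],[0,5]} hit by 4; {[6,9],[7,10],[9,12]} hit by 9; {[12,13],[10,14],[11,15]} hit by 13; {[15,17]} hit by 17; {[20,21]} hit by 21.
Points: 2, 4, 9, 13, 17, 21 (6 total).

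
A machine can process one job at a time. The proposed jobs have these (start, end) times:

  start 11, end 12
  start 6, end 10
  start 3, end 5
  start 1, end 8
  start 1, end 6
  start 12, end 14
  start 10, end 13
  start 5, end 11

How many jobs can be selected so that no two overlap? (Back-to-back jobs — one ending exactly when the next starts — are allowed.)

Order by finish time; keep every interval that doesn't clash with the previous kept one.
Sorted by end: (3,5)  (1,6)  (1,8)  (6,10)  (5,11)  (11,12)  (10,13)  (12,14)
take (3,5); skip (1,8); take (6,10); skip (5,11); take (11,12); take (12,14).
Selected 4 jobs.

4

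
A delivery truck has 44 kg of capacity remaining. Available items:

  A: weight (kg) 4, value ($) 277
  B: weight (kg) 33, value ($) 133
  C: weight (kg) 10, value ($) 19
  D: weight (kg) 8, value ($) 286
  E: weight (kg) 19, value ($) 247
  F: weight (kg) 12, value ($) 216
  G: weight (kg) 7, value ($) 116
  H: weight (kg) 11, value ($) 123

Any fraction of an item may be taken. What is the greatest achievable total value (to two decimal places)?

Greedy by value/weight ratio, highest first.
Ratios (sorted): A 69.25, D 35.75, F 18.00, G 16.57, E 13.00, H 11.18, B 4.03, C 1.90
take A (4 @ 277); take D (8 @ 286); take F (12 @ 216); take G (7 @ 116); take 13/19 of E → 169.00. Capacity used 44/44.
Total value = 1064.00

1064.00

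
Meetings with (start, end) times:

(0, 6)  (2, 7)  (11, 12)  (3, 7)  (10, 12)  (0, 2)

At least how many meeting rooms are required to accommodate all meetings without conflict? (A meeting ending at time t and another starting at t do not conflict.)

Events (time:±→running): 0:+→1 0:+→2 2:-→1 2:+→2 3:+→3 … peak 3.

3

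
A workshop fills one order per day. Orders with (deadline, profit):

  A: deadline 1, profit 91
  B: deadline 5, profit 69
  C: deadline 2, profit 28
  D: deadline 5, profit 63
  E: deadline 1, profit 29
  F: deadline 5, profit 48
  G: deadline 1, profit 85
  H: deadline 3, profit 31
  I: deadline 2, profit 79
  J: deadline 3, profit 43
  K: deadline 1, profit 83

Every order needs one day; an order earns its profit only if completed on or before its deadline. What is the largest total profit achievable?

Sort by profit descending; place each in the latest free slot ≤ its deadline.
Profit order: A=91 G=85 K=83 I=79 B=69 D=63 F=48 J=43 H=31 E=29 C=28
Assign: A→slot 1, G skipped, K skipped, I→slot 2, B→slot 5, D→slot 4, F→slot 3, J skipped, H skipped, E skipped, C skipped.
Slots: [1:A] [2:I] [3:F] [4:D] [5:B]
Profit = 91 + 79 + 48 + 63 + 69 = 350

350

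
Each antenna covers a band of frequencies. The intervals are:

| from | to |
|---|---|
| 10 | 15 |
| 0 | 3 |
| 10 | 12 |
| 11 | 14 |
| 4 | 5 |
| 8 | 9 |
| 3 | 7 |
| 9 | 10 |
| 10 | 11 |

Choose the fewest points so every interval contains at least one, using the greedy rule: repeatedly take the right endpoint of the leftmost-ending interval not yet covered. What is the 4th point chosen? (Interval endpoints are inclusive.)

Sort by right endpoint; whenever an interval is uncovered, place a point at its right end.
Sorted: [0,3] [4,5] [3,7] [8,9] [9,10] [10,11] [10,12] [11,14] [10,15]
{[0,3]} hit by 3; {[4,5],[3,7]} hit by 5; {[8,9],[9,10]} hit by 9; {[10,11],[10,12],[11,14],[10,15]} hit by 11.
Points: 3, 5, 9, 11 (4 total).

11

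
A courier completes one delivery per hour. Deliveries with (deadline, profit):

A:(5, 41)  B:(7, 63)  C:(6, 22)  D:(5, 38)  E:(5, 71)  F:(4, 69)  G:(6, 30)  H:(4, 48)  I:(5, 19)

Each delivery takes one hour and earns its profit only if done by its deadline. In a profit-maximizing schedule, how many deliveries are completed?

7

Profit order: E=71 F=69 B=63 H=48 A=41 D=38 G=30 C=22 I=19
Assign: E→slot 5, F→slot 4, B→slot 7, H→slot 3, A→slot 2, D→slot 1, G→slot 6, C skipped, I skipped.
Slots: [1:D] [2:A] [3:H] [4:F] [5:E] [6:G] [7:B]
7 of 9 scheduled.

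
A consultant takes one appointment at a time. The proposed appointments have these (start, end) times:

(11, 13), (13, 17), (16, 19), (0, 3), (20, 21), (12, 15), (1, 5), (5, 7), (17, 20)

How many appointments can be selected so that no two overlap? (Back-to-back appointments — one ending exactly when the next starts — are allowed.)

Sort by end time and greedily take each interval whose start is ≥ the last chosen end.
By end time: (0,3), (1,5), (5,7), (11,13), (12,15), (13,17), (16,19), (17,20), (20,21).
Pick (0,3); next start ≥ 3 → (5,7); next start ≥ 7 → (11,13); next start ≥ 13 → (13,17); next start ≥ 17 → (17,20); next start ≥ 20 → (20,21).
Selected 6 appointments.

6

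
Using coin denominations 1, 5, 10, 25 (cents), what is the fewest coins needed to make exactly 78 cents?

Greedy: take as many of the largest coin as possible, then repeat with the remainder.
78 = 3×25 + 3×1
Total coins = 3 + 3 = 6

6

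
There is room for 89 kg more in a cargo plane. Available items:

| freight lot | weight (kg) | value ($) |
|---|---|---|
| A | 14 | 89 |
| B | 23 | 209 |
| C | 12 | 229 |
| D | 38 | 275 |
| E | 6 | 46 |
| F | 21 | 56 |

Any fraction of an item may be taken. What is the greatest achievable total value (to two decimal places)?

Sort by value per unit weight and fill in that order.
Order: C (229/12=19.08) > B (209/23=9.09) > E (46/6=7.67) > D (275/38=7.24) > A (89/14=6.36) > F (56/21=2.67)
Fill: take C (12 @ 229) → take B (23 @ 209) → take E (6 @ 46) → take D (38 @ 275) → take 10/14 of A → 63.57; 89/89 used.
Total value = 822.57

822.57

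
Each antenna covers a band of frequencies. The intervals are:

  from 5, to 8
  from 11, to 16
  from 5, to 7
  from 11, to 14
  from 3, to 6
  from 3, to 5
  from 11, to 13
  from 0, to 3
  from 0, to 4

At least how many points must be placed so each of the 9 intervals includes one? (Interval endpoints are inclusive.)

3

Process intervals by earliest right end; each time one isn't hit yet, stab at its right endpoint.
Sorted: [0,3] [0,4] [3,5] [3,6] [5,7] [5,8] [11,13] [11,14] [11,16]
{[0,3],[0,4],[3,5],[3,6]} hit by 3; {[5,7],[5,8]} hit by 7; {[11,13],[11,14],[11,16]} hit by 13.
Points: 3, 7, 13 (3 total).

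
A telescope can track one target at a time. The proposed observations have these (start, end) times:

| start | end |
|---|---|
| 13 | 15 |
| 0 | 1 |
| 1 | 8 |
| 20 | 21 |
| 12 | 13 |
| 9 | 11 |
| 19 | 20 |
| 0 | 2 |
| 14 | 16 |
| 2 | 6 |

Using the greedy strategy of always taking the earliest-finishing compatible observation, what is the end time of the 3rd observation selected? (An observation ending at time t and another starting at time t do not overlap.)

By end time: (0,1), (0,2), (2,6), (1,8), (9,11), (12,13), (13,15), (14,16), (19,20), (20,21).
Pick (0,1); next start ≥ 1 → (2,6); next start ≥ 6 → (9,11); next start ≥ 11 → (12,13); next start ≥ 13 → (13,15); next start ≥ 15 → (19,20); next start ≥ 20 → (20,21).
Selected: (0,1) (2,6) (9,11) (12,13) (13,15) (19,20) (20,21)

11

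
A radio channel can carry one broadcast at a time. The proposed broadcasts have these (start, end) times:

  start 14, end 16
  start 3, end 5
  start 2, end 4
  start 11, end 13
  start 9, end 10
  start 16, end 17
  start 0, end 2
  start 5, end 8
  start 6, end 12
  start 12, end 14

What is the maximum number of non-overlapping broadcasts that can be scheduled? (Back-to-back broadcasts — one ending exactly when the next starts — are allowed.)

7

Sort by end time and greedily take each interval whose start is ≥ the last chosen end.
Sorted by end: (0,2)  (2,4)  (3,5)  (5,8)  (9,10)  (6,12)  (11,13)  (12,14)  (14,16)  (16,17)
take (0,2); take (2,4); skip (3,5); take (5,8); take (9,10); skip (6,12); take (11,13); take (14,16); take (16,17).
Selected 7 broadcasts.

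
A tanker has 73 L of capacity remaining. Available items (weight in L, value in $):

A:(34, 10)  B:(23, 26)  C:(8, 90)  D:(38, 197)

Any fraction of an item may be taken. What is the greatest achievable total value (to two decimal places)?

314.18

Sort by value per unit weight and fill in that order.
Order: C (90/8=11.25) > D (197/38=5.18) > B (26/23=1.13) > A (10/34=0.29)
Fill: take C (8 @ 90) → take D (38 @ 197) → take B (23 @ 26) → take 4/34 of A → 1.18; 73/73 used.
Total value = 314.18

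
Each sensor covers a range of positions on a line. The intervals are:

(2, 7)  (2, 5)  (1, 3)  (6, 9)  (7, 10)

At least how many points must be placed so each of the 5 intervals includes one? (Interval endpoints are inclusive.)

Process intervals by earliest right end; each time one isn't hit yet, stab at its right endpoint.
Sorted: [1,3] [2,5] [2,7] [6,9] [7,10]
{[1,3],[2,5],[2,7]} hit by 3; {[6,9],[7,10]} hit by 9.
Points: 3, 9 (2 total).

2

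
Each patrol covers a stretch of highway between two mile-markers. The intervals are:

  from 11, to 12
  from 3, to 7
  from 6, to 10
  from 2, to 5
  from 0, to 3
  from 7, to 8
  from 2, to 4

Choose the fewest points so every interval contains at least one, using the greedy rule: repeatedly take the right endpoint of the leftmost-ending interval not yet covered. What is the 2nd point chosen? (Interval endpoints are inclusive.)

Process intervals by earliest right end; each time one isn't hit yet, stab at its right endpoint.
Sorted: [0,3] [2,4] [2,5] [3,7] [7,8] [6,10] [11,12]
{[0,3],[2,4],[2,5],[3,7]} hit by 3; {[7,8],[6,10]} hit by 8; {[11,12]} hit by 12.
Points: 3, 8, 12 (3 total).

8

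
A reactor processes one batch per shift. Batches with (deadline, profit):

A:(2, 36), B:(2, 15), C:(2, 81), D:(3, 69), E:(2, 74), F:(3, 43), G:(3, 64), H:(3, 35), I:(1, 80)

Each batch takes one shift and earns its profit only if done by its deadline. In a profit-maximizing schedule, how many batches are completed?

3

Profit order: C=81 I=80 E=74 D=69 G=64 F=43 A=36 H=35 B=15
Assign: C→slot 2, I→slot 1, E skipped, D→slot 3, G skipped, F skipped, A skipped, H skipped, B skipped.
Slots: [1:I] [2:C] [3:D]
3 of 9 scheduled.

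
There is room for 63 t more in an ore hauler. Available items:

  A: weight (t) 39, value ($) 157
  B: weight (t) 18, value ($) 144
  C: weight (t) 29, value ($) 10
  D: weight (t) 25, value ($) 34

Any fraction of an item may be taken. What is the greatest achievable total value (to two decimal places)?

309.16

Sort by value per unit weight and fill in that order.
Ratios (sorted): B 8.00, A 4.03, D 1.36, C 0.34
take B (18 @ 144); take A (39 @ 157); take 6/25 of D → 8.16. Capacity used 63/63.
Total value = 309.16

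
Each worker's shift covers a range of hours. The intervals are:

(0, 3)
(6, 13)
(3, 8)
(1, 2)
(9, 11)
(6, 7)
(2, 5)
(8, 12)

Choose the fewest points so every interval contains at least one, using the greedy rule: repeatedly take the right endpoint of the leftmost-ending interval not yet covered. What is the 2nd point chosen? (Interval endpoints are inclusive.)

7

Process intervals by earliest right end; each time one isn't hit yet, stab at its right endpoint.
By right end: [1,2]  [0,3]  [2,5]  [6,7]  [3,8]  [9,11]  [8,12]  [6,13]
[1,2] uncovered → point at 2; [6,7] uncovered → point at 7; [9,11] uncovered → point at 11.
Points: 2, 7, 11 (3 total).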